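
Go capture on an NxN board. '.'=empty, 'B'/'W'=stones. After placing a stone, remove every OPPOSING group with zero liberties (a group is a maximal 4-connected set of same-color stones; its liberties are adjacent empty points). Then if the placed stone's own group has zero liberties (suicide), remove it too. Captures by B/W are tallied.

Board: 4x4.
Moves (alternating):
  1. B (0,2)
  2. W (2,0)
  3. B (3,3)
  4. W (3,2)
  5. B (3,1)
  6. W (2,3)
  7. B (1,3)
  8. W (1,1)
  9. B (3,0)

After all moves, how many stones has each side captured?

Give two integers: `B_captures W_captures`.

Answer: 0 1

Derivation:
Move 1: B@(0,2) -> caps B=0 W=0
Move 2: W@(2,0) -> caps B=0 W=0
Move 3: B@(3,3) -> caps B=0 W=0
Move 4: W@(3,2) -> caps B=0 W=0
Move 5: B@(3,1) -> caps B=0 W=0
Move 6: W@(2,3) -> caps B=0 W=1
Move 7: B@(1,3) -> caps B=0 W=1
Move 8: W@(1,1) -> caps B=0 W=1
Move 9: B@(3,0) -> caps B=0 W=1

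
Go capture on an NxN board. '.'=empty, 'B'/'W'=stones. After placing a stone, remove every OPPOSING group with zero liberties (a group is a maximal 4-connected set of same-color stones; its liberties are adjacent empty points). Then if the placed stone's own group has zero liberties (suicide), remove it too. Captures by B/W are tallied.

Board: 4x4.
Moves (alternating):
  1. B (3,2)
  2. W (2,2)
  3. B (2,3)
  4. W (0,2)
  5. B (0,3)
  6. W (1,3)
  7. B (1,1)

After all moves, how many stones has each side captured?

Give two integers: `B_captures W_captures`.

Answer: 0 1

Derivation:
Move 1: B@(3,2) -> caps B=0 W=0
Move 2: W@(2,2) -> caps B=0 W=0
Move 3: B@(2,3) -> caps B=0 W=0
Move 4: W@(0,2) -> caps B=0 W=0
Move 5: B@(0,3) -> caps B=0 W=0
Move 6: W@(1,3) -> caps B=0 W=1
Move 7: B@(1,1) -> caps B=0 W=1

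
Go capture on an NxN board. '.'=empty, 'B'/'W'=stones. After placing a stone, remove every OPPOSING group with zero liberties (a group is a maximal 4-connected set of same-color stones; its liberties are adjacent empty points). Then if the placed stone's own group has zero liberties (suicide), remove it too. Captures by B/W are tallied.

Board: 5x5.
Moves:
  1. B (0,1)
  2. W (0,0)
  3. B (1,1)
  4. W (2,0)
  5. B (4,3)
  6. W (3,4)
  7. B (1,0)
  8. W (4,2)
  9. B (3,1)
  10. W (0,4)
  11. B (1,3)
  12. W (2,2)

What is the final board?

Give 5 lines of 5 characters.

Answer: .B..W
BB.B.
W.W..
.B..W
..WB.

Derivation:
Move 1: B@(0,1) -> caps B=0 W=0
Move 2: W@(0,0) -> caps B=0 W=0
Move 3: B@(1,1) -> caps B=0 W=0
Move 4: W@(2,0) -> caps B=0 W=0
Move 5: B@(4,3) -> caps B=0 W=0
Move 6: W@(3,4) -> caps B=0 W=0
Move 7: B@(1,0) -> caps B=1 W=0
Move 8: W@(4,2) -> caps B=1 W=0
Move 9: B@(3,1) -> caps B=1 W=0
Move 10: W@(0,4) -> caps B=1 W=0
Move 11: B@(1,3) -> caps B=1 W=0
Move 12: W@(2,2) -> caps B=1 W=0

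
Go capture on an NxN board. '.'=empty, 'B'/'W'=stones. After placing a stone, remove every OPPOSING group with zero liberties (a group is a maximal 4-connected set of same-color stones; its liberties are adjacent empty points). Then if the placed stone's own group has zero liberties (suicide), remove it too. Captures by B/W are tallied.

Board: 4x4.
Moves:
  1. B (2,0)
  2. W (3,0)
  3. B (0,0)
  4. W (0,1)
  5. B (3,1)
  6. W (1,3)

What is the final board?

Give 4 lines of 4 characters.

Move 1: B@(2,0) -> caps B=0 W=0
Move 2: W@(3,0) -> caps B=0 W=0
Move 3: B@(0,0) -> caps B=0 W=0
Move 4: W@(0,1) -> caps B=0 W=0
Move 5: B@(3,1) -> caps B=1 W=0
Move 6: W@(1,3) -> caps B=1 W=0

Answer: BW..
...W
B...
.B..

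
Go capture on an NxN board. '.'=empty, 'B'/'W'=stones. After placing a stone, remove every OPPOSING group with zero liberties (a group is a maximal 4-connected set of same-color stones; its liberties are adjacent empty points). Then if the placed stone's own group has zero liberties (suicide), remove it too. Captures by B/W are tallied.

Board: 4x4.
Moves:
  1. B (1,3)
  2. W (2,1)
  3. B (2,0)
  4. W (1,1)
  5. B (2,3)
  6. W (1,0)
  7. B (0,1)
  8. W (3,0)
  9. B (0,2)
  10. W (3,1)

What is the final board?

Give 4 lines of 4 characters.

Answer: .BB.
WW.B
.W.B
WW..

Derivation:
Move 1: B@(1,3) -> caps B=0 W=0
Move 2: W@(2,1) -> caps B=0 W=0
Move 3: B@(2,0) -> caps B=0 W=0
Move 4: W@(1,1) -> caps B=0 W=0
Move 5: B@(2,3) -> caps B=0 W=0
Move 6: W@(1,0) -> caps B=0 W=0
Move 7: B@(0,1) -> caps B=0 W=0
Move 8: W@(3,0) -> caps B=0 W=1
Move 9: B@(0,2) -> caps B=0 W=1
Move 10: W@(3,1) -> caps B=0 W=1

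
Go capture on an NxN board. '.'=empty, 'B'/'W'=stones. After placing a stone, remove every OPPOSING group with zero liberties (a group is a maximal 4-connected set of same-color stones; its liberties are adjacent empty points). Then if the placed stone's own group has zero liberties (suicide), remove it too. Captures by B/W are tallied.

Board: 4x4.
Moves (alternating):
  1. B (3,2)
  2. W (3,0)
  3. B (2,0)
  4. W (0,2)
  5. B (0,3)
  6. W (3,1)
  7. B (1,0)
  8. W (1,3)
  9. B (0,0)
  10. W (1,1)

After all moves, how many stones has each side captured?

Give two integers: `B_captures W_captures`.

Move 1: B@(3,2) -> caps B=0 W=0
Move 2: W@(3,0) -> caps B=0 W=0
Move 3: B@(2,0) -> caps B=0 W=0
Move 4: W@(0,2) -> caps B=0 W=0
Move 5: B@(0,3) -> caps B=0 W=0
Move 6: W@(3,1) -> caps B=0 W=0
Move 7: B@(1,0) -> caps B=0 W=0
Move 8: W@(1,3) -> caps B=0 W=1
Move 9: B@(0,0) -> caps B=0 W=1
Move 10: W@(1,1) -> caps B=0 W=1

Answer: 0 1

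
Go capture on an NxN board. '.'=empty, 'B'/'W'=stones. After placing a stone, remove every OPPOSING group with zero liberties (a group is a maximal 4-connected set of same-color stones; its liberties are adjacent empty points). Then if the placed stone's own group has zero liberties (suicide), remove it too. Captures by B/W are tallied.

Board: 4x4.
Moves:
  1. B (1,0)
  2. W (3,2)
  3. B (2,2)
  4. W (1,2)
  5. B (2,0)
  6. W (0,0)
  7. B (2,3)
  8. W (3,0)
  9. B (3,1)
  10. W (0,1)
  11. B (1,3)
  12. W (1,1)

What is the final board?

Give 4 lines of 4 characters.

Move 1: B@(1,0) -> caps B=0 W=0
Move 2: W@(3,2) -> caps B=0 W=0
Move 3: B@(2,2) -> caps B=0 W=0
Move 4: W@(1,2) -> caps B=0 W=0
Move 5: B@(2,0) -> caps B=0 W=0
Move 6: W@(0,0) -> caps B=0 W=0
Move 7: B@(2,3) -> caps B=0 W=0
Move 8: W@(3,0) -> caps B=0 W=0
Move 9: B@(3,1) -> caps B=1 W=0
Move 10: W@(0,1) -> caps B=1 W=0
Move 11: B@(1,3) -> caps B=1 W=0
Move 12: W@(1,1) -> caps B=1 W=0

Answer: WW..
BWWB
B.BB
.BW.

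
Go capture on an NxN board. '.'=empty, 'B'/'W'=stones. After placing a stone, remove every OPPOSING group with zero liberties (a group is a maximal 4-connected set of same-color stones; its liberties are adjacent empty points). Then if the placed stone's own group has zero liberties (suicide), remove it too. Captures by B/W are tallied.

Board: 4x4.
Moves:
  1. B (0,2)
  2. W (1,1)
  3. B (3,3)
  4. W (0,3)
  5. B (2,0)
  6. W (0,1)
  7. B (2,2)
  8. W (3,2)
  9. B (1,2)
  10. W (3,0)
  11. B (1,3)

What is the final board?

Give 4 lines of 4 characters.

Move 1: B@(0,2) -> caps B=0 W=0
Move 2: W@(1,1) -> caps B=0 W=0
Move 3: B@(3,3) -> caps B=0 W=0
Move 4: W@(0,3) -> caps B=0 W=0
Move 5: B@(2,0) -> caps B=0 W=0
Move 6: W@(0,1) -> caps B=0 W=0
Move 7: B@(2,2) -> caps B=0 W=0
Move 8: W@(3,2) -> caps B=0 W=0
Move 9: B@(1,2) -> caps B=0 W=0
Move 10: W@(3,0) -> caps B=0 W=0
Move 11: B@(1,3) -> caps B=1 W=0

Answer: .WB.
.WBB
B.B.
W.WB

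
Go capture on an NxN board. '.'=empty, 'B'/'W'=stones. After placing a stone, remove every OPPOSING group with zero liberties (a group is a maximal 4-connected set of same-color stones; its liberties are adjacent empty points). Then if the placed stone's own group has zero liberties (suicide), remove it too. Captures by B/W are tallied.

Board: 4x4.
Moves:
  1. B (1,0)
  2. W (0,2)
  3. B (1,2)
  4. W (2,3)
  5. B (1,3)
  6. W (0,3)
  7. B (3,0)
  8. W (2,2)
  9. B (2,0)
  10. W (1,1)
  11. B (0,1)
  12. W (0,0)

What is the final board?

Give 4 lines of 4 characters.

Answer: W.WW
BW..
B.WW
B...

Derivation:
Move 1: B@(1,0) -> caps B=0 W=0
Move 2: W@(0,2) -> caps B=0 W=0
Move 3: B@(1,2) -> caps B=0 W=0
Move 4: W@(2,3) -> caps B=0 W=0
Move 5: B@(1,3) -> caps B=0 W=0
Move 6: W@(0,3) -> caps B=0 W=0
Move 7: B@(3,0) -> caps B=0 W=0
Move 8: W@(2,2) -> caps B=0 W=0
Move 9: B@(2,0) -> caps B=0 W=0
Move 10: W@(1,1) -> caps B=0 W=2
Move 11: B@(0,1) -> caps B=0 W=2
Move 12: W@(0,0) -> caps B=0 W=3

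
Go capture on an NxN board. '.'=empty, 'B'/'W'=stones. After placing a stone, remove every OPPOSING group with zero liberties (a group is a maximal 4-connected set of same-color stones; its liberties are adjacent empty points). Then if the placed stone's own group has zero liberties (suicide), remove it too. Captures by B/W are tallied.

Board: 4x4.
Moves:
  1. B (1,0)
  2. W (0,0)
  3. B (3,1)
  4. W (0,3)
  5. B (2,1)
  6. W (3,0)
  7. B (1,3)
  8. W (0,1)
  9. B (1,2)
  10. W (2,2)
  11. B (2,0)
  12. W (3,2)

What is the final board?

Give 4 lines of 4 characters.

Answer: WW.W
B.BB
BBW.
.BW.

Derivation:
Move 1: B@(1,0) -> caps B=0 W=0
Move 2: W@(0,0) -> caps B=0 W=0
Move 3: B@(3,1) -> caps B=0 W=0
Move 4: W@(0,3) -> caps B=0 W=0
Move 5: B@(2,1) -> caps B=0 W=0
Move 6: W@(3,0) -> caps B=0 W=0
Move 7: B@(1,3) -> caps B=0 W=0
Move 8: W@(0,1) -> caps B=0 W=0
Move 9: B@(1,2) -> caps B=0 W=0
Move 10: W@(2,2) -> caps B=0 W=0
Move 11: B@(2,0) -> caps B=1 W=0
Move 12: W@(3,2) -> caps B=1 W=0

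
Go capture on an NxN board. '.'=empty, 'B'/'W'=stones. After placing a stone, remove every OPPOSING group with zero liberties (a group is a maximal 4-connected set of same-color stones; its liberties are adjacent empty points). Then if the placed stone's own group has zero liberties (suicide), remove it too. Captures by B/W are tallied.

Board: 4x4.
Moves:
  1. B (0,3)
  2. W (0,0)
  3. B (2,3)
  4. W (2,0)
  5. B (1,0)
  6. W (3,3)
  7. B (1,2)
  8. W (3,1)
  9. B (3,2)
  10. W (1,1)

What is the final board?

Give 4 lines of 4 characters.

Answer: W..B
.WB.
W..B
.WB.

Derivation:
Move 1: B@(0,3) -> caps B=0 W=0
Move 2: W@(0,0) -> caps B=0 W=0
Move 3: B@(2,3) -> caps B=0 W=0
Move 4: W@(2,0) -> caps B=0 W=0
Move 5: B@(1,0) -> caps B=0 W=0
Move 6: W@(3,3) -> caps B=0 W=0
Move 7: B@(1,2) -> caps B=0 W=0
Move 8: W@(3,1) -> caps B=0 W=0
Move 9: B@(3,2) -> caps B=1 W=0
Move 10: W@(1,1) -> caps B=1 W=1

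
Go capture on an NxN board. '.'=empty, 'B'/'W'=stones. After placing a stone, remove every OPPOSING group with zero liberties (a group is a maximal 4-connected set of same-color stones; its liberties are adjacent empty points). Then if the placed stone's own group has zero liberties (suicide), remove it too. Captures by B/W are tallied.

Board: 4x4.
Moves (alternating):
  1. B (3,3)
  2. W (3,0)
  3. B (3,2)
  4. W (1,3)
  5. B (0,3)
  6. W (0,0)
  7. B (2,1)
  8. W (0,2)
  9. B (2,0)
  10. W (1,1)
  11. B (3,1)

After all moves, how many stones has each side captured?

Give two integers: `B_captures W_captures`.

Move 1: B@(3,3) -> caps B=0 W=0
Move 2: W@(3,0) -> caps B=0 W=0
Move 3: B@(3,2) -> caps B=0 W=0
Move 4: W@(1,3) -> caps B=0 W=0
Move 5: B@(0,3) -> caps B=0 W=0
Move 6: W@(0,0) -> caps B=0 W=0
Move 7: B@(2,1) -> caps B=0 W=0
Move 8: W@(0,2) -> caps B=0 W=1
Move 9: B@(2,0) -> caps B=0 W=1
Move 10: W@(1,1) -> caps B=0 W=1
Move 11: B@(3,1) -> caps B=1 W=1

Answer: 1 1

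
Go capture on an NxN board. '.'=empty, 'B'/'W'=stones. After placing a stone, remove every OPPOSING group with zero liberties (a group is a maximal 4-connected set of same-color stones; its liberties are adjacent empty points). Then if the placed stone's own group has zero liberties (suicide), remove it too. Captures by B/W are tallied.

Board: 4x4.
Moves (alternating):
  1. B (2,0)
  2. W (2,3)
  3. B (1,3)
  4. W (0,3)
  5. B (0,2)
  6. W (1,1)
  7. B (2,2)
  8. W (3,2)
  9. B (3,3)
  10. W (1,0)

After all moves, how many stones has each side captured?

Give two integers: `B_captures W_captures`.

Move 1: B@(2,0) -> caps B=0 W=0
Move 2: W@(2,3) -> caps B=0 W=0
Move 3: B@(1,3) -> caps B=0 W=0
Move 4: W@(0,3) -> caps B=0 W=0
Move 5: B@(0,2) -> caps B=1 W=0
Move 6: W@(1,1) -> caps B=1 W=0
Move 7: B@(2,2) -> caps B=1 W=0
Move 8: W@(3,2) -> caps B=1 W=0
Move 9: B@(3,3) -> caps B=2 W=0
Move 10: W@(1,0) -> caps B=2 W=0

Answer: 2 0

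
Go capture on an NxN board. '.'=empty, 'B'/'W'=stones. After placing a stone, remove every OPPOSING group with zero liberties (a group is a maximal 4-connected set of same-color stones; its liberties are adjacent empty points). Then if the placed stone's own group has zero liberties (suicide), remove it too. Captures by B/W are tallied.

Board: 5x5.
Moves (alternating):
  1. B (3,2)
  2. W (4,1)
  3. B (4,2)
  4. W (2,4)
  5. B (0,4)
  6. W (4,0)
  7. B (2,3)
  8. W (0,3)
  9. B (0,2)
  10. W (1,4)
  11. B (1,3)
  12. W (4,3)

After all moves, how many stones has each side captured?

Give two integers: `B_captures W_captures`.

Answer: 0 1

Derivation:
Move 1: B@(3,2) -> caps B=0 W=0
Move 2: W@(4,1) -> caps B=0 W=0
Move 3: B@(4,2) -> caps B=0 W=0
Move 4: W@(2,4) -> caps B=0 W=0
Move 5: B@(0,4) -> caps B=0 W=0
Move 6: W@(4,0) -> caps B=0 W=0
Move 7: B@(2,3) -> caps B=0 W=0
Move 8: W@(0,3) -> caps B=0 W=0
Move 9: B@(0,2) -> caps B=0 W=0
Move 10: W@(1,4) -> caps B=0 W=1
Move 11: B@(1,3) -> caps B=0 W=1
Move 12: W@(4,3) -> caps B=0 W=1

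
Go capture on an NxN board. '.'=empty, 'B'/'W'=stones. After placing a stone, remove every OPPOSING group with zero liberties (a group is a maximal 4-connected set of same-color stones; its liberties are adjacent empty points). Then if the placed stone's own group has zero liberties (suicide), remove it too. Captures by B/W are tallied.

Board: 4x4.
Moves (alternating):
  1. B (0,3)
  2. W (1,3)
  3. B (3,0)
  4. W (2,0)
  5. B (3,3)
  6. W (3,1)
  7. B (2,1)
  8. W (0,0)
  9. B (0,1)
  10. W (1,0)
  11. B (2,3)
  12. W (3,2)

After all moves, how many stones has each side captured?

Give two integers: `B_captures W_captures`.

Move 1: B@(0,3) -> caps B=0 W=0
Move 2: W@(1,3) -> caps B=0 W=0
Move 3: B@(3,0) -> caps B=0 W=0
Move 4: W@(2,0) -> caps B=0 W=0
Move 5: B@(3,3) -> caps B=0 W=0
Move 6: W@(3,1) -> caps B=0 W=1
Move 7: B@(2,1) -> caps B=0 W=1
Move 8: W@(0,0) -> caps B=0 W=1
Move 9: B@(0,1) -> caps B=0 W=1
Move 10: W@(1,0) -> caps B=0 W=1
Move 11: B@(2,3) -> caps B=0 W=1
Move 12: W@(3,2) -> caps B=0 W=1

Answer: 0 1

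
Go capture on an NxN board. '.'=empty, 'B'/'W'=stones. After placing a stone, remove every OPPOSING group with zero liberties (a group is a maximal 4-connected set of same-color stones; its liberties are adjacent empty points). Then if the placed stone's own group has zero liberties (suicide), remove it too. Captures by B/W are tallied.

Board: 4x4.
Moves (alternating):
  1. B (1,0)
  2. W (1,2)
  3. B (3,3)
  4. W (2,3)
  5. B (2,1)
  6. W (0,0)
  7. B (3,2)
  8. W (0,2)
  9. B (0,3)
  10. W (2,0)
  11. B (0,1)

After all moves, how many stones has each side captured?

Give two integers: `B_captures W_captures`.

Answer: 1 0

Derivation:
Move 1: B@(1,0) -> caps B=0 W=0
Move 2: W@(1,2) -> caps B=0 W=0
Move 3: B@(3,3) -> caps B=0 W=0
Move 4: W@(2,3) -> caps B=0 W=0
Move 5: B@(2,1) -> caps B=0 W=0
Move 6: W@(0,0) -> caps B=0 W=0
Move 7: B@(3,2) -> caps B=0 W=0
Move 8: W@(0,2) -> caps B=0 W=0
Move 9: B@(0,3) -> caps B=0 W=0
Move 10: W@(2,0) -> caps B=0 W=0
Move 11: B@(0,1) -> caps B=1 W=0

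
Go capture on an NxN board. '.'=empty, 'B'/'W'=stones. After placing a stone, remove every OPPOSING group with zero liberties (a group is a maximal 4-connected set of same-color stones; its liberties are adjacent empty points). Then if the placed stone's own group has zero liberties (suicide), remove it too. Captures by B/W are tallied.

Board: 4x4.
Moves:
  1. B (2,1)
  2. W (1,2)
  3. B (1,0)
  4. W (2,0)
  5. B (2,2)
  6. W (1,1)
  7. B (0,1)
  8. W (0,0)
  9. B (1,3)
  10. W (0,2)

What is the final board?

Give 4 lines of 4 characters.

Move 1: B@(2,1) -> caps B=0 W=0
Move 2: W@(1,2) -> caps B=0 W=0
Move 3: B@(1,0) -> caps B=0 W=0
Move 4: W@(2,0) -> caps B=0 W=0
Move 5: B@(2,2) -> caps B=0 W=0
Move 6: W@(1,1) -> caps B=0 W=0
Move 7: B@(0,1) -> caps B=0 W=0
Move 8: W@(0,0) -> caps B=0 W=1
Move 9: B@(1,3) -> caps B=0 W=1
Move 10: W@(0,2) -> caps B=0 W=2

Answer: W.W.
.WWB
WBB.
....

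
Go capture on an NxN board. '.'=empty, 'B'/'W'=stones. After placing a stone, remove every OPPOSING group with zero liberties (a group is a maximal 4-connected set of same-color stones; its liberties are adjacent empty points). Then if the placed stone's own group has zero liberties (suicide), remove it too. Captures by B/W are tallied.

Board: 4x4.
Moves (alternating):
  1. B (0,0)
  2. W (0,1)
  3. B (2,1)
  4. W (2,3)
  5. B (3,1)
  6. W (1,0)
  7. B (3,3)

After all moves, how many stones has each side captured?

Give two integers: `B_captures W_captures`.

Move 1: B@(0,0) -> caps B=0 W=0
Move 2: W@(0,1) -> caps B=0 W=0
Move 3: B@(2,1) -> caps B=0 W=0
Move 4: W@(2,3) -> caps B=0 W=0
Move 5: B@(3,1) -> caps B=0 W=0
Move 6: W@(1,0) -> caps B=0 W=1
Move 7: B@(3,3) -> caps B=0 W=1

Answer: 0 1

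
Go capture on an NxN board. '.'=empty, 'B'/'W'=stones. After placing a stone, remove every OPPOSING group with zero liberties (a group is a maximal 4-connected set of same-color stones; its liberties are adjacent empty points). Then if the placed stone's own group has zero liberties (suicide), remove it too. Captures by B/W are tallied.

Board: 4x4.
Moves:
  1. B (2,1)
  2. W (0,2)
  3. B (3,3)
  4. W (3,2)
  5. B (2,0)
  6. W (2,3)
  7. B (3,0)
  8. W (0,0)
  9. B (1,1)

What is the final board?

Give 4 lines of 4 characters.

Move 1: B@(2,1) -> caps B=0 W=0
Move 2: W@(0,2) -> caps B=0 W=0
Move 3: B@(3,3) -> caps B=0 W=0
Move 4: W@(3,2) -> caps B=0 W=0
Move 5: B@(2,0) -> caps B=0 W=0
Move 6: W@(2,3) -> caps B=0 W=1
Move 7: B@(3,0) -> caps B=0 W=1
Move 8: W@(0,0) -> caps B=0 W=1
Move 9: B@(1,1) -> caps B=0 W=1

Answer: W.W.
.B..
BB.W
B.W.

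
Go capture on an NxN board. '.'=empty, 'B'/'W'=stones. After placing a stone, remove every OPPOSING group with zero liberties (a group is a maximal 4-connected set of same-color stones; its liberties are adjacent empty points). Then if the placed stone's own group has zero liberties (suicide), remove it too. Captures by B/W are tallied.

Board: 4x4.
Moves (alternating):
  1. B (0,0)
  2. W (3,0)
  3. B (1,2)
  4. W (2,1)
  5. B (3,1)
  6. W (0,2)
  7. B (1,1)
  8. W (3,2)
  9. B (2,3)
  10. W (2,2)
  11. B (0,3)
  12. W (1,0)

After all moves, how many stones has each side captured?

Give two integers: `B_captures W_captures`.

Answer: 0 1

Derivation:
Move 1: B@(0,0) -> caps B=0 W=0
Move 2: W@(3,0) -> caps B=0 W=0
Move 3: B@(1,2) -> caps B=0 W=0
Move 4: W@(2,1) -> caps B=0 W=0
Move 5: B@(3,1) -> caps B=0 W=0
Move 6: W@(0,2) -> caps B=0 W=0
Move 7: B@(1,1) -> caps B=0 W=0
Move 8: W@(3,2) -> caps B=0 W=1
Move 9: B@(2,3) -> caps B=0 W=1
Move 10: W@(2,2) -> caps B=0 W=1
Move 11: B@(0,3) -> caps B=0 W=1
Move 12: W@(1,0) -> caps B=0 W=1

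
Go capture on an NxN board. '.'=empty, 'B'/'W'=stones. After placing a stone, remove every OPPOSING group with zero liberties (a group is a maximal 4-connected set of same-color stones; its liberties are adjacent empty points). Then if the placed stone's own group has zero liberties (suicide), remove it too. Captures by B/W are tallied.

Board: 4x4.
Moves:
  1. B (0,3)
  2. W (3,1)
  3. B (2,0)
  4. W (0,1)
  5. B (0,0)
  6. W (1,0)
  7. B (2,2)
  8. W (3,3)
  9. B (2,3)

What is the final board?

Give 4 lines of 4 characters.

Answer: .W.B
W...
B.BB
.W.W

Derivation:
Move 1: B@(0,3) -> caps B=0 W=0
Move 2: W@(3,1) -> caps B=0 W=0
Move 3: B@(2,0) -> caps B=0 W=0
Move 4: W@(0,1) -> caps B=0 W=0
Move 5: B@(0,0) -> caps B=0 W=0
Move 6: W@(1,0) -> caps B=0 W=1
Move 7: B@(2,2) -> caps B=0 W=1
Move 8: W@(3,3) -> caps B=0 W=1
Move 9: B@(2,3) -> caps B=0 W=1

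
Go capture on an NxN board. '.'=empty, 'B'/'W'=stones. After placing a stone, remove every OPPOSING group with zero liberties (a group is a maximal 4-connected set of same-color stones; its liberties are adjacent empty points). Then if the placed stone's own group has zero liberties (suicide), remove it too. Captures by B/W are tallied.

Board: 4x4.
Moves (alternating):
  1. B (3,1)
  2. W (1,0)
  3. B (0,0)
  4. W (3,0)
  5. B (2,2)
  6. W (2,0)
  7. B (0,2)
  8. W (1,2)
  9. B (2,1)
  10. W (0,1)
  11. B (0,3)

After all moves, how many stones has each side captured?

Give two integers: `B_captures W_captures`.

Move 1: B@(3,1) -> caps B=0 W=0
Move 2: W@(1,0) -> caps B=0 W=0
Move 3: B@(0,0) -> caps B=0 W=0
Move 4: W@(3,0) -> caps B=0 W=0
Move 5: B@(2,2) -> caps B=0 W=0
Move 6: W@(2,0) -> caps B=0 W=0
Move 7: B@(0,2) -> caps B=0 W=0
Move 8: W@(1,2) -> caps B=0 W=0
Move 9: B@(2,1) -> caps B=0 W=0
Move 10: W@(0,1) -> caps B=0 W=1
Move 11: B@(0,3) -> caps B=0 W=1

Answer: 0 1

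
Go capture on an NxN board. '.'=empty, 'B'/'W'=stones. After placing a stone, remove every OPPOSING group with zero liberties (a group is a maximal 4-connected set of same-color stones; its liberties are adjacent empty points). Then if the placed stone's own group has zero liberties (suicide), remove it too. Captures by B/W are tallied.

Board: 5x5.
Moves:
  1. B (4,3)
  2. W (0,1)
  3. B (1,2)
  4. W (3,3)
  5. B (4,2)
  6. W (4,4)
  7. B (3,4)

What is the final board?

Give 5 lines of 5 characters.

Move 1: B@(4,3) -> caps B=0 W=0
Move 2: W@(0,1) -> caps B=0 W=0
Move 3: B@(1,2) -> caps B=0 W=0
Move 4: W@(3,3) -> caps B=0 W=0
Move 5: B@(4,2) -> caps B=0 W=0
Move 6: W@(4,4) -> caps B=0 W=0
Move 7: B@(3,4) -> caps B=1 W=0

Answer: .W...
..B..
.....
...WB
..BB.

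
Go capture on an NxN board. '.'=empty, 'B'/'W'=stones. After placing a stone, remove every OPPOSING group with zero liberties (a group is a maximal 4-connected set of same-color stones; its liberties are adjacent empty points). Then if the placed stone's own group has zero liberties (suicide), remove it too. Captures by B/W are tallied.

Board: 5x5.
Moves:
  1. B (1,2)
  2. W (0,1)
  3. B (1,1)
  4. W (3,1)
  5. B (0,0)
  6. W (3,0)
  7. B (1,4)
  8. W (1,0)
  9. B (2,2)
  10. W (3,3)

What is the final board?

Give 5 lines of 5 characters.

Answer: .W...
WBB.B
..B..
WW.W.
.....

Derivation:
Move 1: B@(1,2) -> caps B=0 W=0
Move 2: W@(0,1) -> caps B=0 W=0
Move 3: B@(1,1) -> caps B=0 W=0
Move 4: W@(3,1) -> caps B=0 W=0
Move 5: B@(0,0) -> caps B=0 W=0
Move 6: W@(3,0) -> caps B=0 W=0
Move 7: B@(1,4) -> caps B=0 W=0
Move 8: W@(1,0) -> caps B=0 W=1
Move 9: B@(2,2) -> caps B=0 W=1
Move 10: W@(3,3) -> caps B=0 W=1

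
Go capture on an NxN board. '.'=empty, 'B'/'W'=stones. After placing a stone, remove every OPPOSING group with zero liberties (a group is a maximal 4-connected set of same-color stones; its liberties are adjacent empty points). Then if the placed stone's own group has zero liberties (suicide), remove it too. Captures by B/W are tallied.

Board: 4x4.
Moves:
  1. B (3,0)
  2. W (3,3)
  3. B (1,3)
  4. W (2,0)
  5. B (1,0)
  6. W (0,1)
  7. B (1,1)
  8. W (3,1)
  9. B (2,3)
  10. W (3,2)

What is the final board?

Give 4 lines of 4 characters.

Move 1: B@(3,0) -> caps B=0 W=0
Move 2: W@(3,3) -> caps B=0 W=0
Move 3: B@(1,3) -> caps B=0 W=0
Move 4: W@(2,0) -> caps B=0 W=0
Move 5: B@(1,0) -> caps B=0 W=0
Move 6: W@(0,1) -> caps B=0 W=0
Move 7: B@(1,1) -> caps B=0 W=0
Move 8: W@(3,1) -> caps B=0 W=1
Move 9: B@(2,3) -> caps B=0 W=1
Move 10: W@(3,2) -> caps B=0 W=1

Answer: .W..
BB.B
W..B
.WWW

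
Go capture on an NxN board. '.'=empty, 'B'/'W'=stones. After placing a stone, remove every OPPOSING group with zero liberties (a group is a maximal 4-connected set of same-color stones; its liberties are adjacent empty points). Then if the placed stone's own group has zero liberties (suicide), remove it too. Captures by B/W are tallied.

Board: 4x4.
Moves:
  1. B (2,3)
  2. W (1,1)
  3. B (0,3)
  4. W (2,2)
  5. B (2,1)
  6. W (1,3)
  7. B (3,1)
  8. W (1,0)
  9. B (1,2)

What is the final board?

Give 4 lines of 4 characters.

Move 1: B@(2,3) -> caps B=0 W=0
Move 2: W@(1,1) -> caps B=0 W=0
Move 3: B@(0,3) -> caps B=0 W=0
Move 4: W@(2,2) -> caps B=0 W=0
Move 5: B@(2,1) -> caps B=0 W=0
Move 6: W@(1,3) -> caps B=0 W=0
Move 7: B@(3,1) -> caps B=0 W=0
Move 8: W@(1,0) -> caps B=0 W=0
Move 9: B@(1,2) -> caps B=1 W=0

Answer: ...B
WWB.
.BWB
.B..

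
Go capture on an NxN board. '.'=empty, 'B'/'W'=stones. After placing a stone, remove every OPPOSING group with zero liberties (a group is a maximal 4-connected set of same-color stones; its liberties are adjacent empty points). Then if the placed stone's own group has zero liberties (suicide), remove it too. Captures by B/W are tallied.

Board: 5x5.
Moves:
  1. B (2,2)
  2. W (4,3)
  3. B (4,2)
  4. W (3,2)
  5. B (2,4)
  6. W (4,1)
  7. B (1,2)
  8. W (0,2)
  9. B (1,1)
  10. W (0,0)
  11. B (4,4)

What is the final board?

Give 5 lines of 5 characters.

Move 1: B@(2,2) -> caps B=0 W=0
Move 2: W@(4,3) -> caps B=0 W=0
Move 3: B@(4,2) -> caps B=0 W=0
Move 4: W@(3,2) -> caps B=0 W=0
Move 5: B@(2,4) -> caps B=0 W=0
Move 6: W@(4,1) -> caps B=0 W=1
Move 7: B@(1,2) -> caps B=0 W=1
Move 8: W@(0,2) -> caps B=0 W=1
Move 9: B@(1,1) -> caps B=0 W=1
Move 10: W@(0,0) -> caps B=0 W=1
Move 11: B@(4,4) -> caps B=0 W=1

Answer: W.W..
.BB..
..B.B
..W..
.W.WB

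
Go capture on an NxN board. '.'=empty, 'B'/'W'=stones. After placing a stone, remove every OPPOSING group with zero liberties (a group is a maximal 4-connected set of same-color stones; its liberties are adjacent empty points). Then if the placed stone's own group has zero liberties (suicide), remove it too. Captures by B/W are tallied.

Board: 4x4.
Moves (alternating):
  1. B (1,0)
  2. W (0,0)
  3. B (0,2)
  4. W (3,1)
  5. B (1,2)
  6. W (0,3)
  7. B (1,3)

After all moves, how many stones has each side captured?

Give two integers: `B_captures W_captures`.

Move 1: B@(1,0) -> caps B=0 W=0
Move 2: W@(0,0) -> caps B=0 W=0
Move 3: B@(0,2) -> caps B=0 W=0
Move 4: W@(3,1) -> caps B=0 W=0
Move 5: B@(1,2) -> caps B=0 W=0
Move 6: W@(0,3) -> caps B=0 W=0
Move 7: B@(1,3) -> caps B=1 W=0

Answer: 1 0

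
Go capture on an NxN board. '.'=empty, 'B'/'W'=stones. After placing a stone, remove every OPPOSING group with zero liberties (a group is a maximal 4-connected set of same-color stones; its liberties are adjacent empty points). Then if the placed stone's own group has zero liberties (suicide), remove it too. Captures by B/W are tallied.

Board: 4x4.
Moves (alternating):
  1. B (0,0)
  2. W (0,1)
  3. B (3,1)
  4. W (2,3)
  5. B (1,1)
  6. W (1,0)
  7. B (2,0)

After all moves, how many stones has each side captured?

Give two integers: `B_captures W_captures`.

Move 1: B@(0,0) -> caps B=0 W=0
Move 2: W@(0,1) -> caps B=0 W=0
Move 3: B@(3,1) -> caps B=0 W=0
Move 4: W@(2,3) -> caps B=0 W=0
Move 5: B@(1,1) -> caps B=0 W=0
Move 6: W@(1,0) -> caps B=0 W=1
Move 7: B@(2,0) -> caps B=0 W=1

Answer: 0 1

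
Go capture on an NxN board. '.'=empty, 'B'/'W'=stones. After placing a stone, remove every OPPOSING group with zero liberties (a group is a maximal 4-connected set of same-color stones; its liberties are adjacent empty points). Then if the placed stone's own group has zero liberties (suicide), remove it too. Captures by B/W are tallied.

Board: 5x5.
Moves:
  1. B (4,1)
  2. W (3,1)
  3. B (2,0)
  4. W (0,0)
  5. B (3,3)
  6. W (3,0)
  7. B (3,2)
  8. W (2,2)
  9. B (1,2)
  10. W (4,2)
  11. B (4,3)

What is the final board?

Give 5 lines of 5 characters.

Answer: W....
..B..
B.W..
WWBB.
.B.B.

Derivation:
Move 1: B@(4,1) -> caps B=0 W=0
Move 2: W@(3,1) -> caps B=0 W=0
Move 3: B@(2,0) -> caps B=0 W=0
Move 4: W@(0,0) -> caps B=0 W=0
Move 5: B@(3,3) -> caps B=0 W=0
Move 6: W@(3,0) -> caps B=0 W=0
Move 7: B@(3,2) -> caps B=0 W=0
Move 8: W@(2,2) -> caps B=0 W=0
Move 9: B@(1,2) -> caps B=0 W=0
Move 10: W@(4,2) -> caps B=0 W=0
Move 11: B@(4,3) -> caps B=1 W=0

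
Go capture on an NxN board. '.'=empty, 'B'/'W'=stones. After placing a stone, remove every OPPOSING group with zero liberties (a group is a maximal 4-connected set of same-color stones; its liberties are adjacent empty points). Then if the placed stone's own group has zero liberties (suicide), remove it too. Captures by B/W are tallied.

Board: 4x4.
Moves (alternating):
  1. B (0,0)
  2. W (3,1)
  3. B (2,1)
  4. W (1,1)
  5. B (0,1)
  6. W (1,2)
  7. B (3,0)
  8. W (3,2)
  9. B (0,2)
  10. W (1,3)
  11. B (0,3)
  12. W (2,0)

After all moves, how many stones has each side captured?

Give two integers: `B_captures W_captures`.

Move 1: B@(0,0) -> caps B=0 W=0
Move 2: W@(3,1) -> caps B=0 W=0
Move 3: B@(2,1) -> caps B=0 W=0
Move 4: W@(1,1) -> caps B=0 W=0
Move 5: B@(0,1) -> caps B=0 W=0
Move 6: W@(1,2) -> caps B=0 W=0
Move 7: B@(3,0) -> caps B=0 W=0
Move 8: W@(3,2) -> caps B=0 W=0
Move 9: B@(0,2) -> caps B=0 W=0
Move 10: W@(1,3) -> caps B=0 W=0
Move 11: B@(0,3) -> caps B=0 W=0
Move 12: W@(2,0) -> caps B=0 W=1

Answer: 0 1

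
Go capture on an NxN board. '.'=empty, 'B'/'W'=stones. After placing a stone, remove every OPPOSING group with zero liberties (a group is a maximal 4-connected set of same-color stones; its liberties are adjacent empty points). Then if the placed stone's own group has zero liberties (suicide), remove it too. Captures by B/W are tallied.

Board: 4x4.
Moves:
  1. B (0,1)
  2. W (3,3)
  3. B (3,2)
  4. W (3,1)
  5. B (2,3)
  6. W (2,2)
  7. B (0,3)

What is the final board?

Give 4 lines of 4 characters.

Answer: .B.B
....
..WB
.WB.

Derivation:
Move 1: B@(0,1) -> caps B=0 W=0
Move 2: W@(3,3) -> caps B=0 W=0
Move 3: B@(3,2) -> caps B=0 W=0
Move 4: W@(3,1) -> caps B=0 W=0
Move 5: B@(2,3) -> caps B=1 W=0
Move 6: W@(2,2) -> caps B=1 W=0
Move 7: B@(0,3) -> caps B=1 W=0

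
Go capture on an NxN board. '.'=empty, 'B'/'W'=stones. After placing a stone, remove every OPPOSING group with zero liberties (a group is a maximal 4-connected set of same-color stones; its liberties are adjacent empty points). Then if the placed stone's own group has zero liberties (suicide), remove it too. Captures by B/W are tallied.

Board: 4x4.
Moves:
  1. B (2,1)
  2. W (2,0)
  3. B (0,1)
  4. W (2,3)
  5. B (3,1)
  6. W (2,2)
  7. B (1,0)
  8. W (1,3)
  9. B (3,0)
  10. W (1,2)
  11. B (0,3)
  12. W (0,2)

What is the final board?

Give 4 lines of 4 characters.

Move 1: B@(2,1) -> caps B=0 W=0
Move 2: W@(2,0) -> caps B=0 W=0
Move 3: B@(0,1) -> caps B=0 W=0
Move 4: W@(2,3) -> caps B=0 W=0
Move 5: B@(3,1) -> caps B=0 W=0
Move 6: W@(2,2) -> caps B=0 W=0
Move 7: B@(1,0) -> caps B=0 W=0
Move 8: W@(1,3) -> caps B=0 W=0
Move 9: B@(3,0) -> caps B=1 W=0
Move 10: W@(1,2) -> caps B=1 W=0
Move 11: B@(0,3) -> caps B=1 W=0
Move 12: W@(0,2) -> caps B=1 W=1

Answer: .BW.
B.WW
.BWW
BB..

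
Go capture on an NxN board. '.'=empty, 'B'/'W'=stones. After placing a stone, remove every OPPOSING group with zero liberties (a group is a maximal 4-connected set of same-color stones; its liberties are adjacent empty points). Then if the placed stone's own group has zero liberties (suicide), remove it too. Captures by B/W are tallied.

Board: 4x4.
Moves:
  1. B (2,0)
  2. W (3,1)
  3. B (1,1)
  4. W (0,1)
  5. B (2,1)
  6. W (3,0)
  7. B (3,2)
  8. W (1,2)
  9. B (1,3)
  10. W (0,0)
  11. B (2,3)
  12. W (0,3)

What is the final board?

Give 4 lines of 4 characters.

Move 1: B@(2,0) -> caps B=0 W=0
Move 2: W@(3,1) -> caps B=0 W=0
Move 3: B@(1,1) -> caps B=0 W=0
Move 4: W@(0,1) -> caps B=0 W=0
Move 5: B@(2,1) -> caps B=0 W=0
Move 6: W@(3,0) -> caps B=0 W=0
Move 7: B@(3,2) -> caps B=2 W=0
Move 8: W@(1,2) -> caps B=2 W=0
Move 9: B@(1,3) -> caps B=2 W=0
Move 10: W@(0,0) -> caps B=2 W=0
Move 11: B@(2,3) -> caps B=2 W=0
Move 12: W@(0,3) -> caps B=2 W=0

Answer: WW.W
.BWB
BB.B
..B.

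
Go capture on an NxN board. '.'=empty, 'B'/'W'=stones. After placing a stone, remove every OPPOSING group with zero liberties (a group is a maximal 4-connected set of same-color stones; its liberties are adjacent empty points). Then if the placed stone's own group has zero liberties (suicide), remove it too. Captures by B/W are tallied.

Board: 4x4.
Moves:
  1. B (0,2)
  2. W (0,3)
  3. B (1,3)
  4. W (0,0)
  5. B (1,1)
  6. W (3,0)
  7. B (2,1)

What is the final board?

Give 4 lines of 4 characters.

Move 1: B@(0,2) -> caps B=0 W=0
Move 2: W@(0,3) -> caps B=0 W=0
Move 3: B@(1,3) -> caps B=1 W=0
Move 4: W@(0,0) -> caps B=1 W=0
Move 5: B@(1,1) -> caps B=1 W=0
Move 6: W@(3,0) -> caps B=1 W=0
Move 7: B@(2,1) -> caps B=1 W=0

Answer: W.B.
.B.B
.B..
W...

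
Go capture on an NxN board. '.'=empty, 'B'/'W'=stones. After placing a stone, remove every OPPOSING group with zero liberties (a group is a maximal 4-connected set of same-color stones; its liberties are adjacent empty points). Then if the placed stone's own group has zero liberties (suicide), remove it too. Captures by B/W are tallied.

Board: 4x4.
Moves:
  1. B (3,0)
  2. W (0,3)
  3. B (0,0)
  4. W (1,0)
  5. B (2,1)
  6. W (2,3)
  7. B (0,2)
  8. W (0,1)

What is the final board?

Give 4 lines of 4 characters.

Answer: .WBW
W...
.B.W
B...

Derivation:
Move 1: B@(3,0) -> caps B=0 W=0
Move 2: W@(0,3) -> caps B=0 W=0
Move 3: B@(0,0) -> caps B=0 W=0
Move 4: W@(1,0) -> caps B=0 W=0
Move 5: B@(2,1) -> caps B=0 W=0
Move 6: W@(2,3) -> caps B=0 W=0
Move 7: B@(0,2) -> caps B=0 W=0
Move 8: W@(0,1) -> caps B=0 W=1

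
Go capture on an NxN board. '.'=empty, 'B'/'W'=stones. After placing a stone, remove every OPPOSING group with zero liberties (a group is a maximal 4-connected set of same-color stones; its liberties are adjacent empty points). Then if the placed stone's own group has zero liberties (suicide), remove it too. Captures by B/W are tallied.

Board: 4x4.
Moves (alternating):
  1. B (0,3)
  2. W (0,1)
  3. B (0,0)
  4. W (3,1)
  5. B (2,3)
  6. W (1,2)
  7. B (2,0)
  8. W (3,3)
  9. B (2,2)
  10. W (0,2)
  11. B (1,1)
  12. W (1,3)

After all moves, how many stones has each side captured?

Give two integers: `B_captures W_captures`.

Answer: 0 1

Derivation:
Move 1: B@(0,3) -> caps B=0 W=0
Move 2: W@(0,1) -> caps B=0 W=0
Move 3: B@(0,0) -> caps B=0 W=0
Move 4: W@(3,1) -> caps B=0 W=0
Move 5: B@(2,3) -> caps B=0 W=0
Move 6: W@(1,2) -> caps B=0 W=0
Move 7: B@(2,0) -> caps B=0 W=0
Move 8: W@(3,3) -> caps B=0 W=0
Move 9: B@(2,2) -> caps B=0 W=0
Move 10: W@(0,2) -> caps B=0 W=0
Move 11: B@(1,1) -> caps B=0 W=0
Move 12: W@(1,3) -> caps B=0 W=1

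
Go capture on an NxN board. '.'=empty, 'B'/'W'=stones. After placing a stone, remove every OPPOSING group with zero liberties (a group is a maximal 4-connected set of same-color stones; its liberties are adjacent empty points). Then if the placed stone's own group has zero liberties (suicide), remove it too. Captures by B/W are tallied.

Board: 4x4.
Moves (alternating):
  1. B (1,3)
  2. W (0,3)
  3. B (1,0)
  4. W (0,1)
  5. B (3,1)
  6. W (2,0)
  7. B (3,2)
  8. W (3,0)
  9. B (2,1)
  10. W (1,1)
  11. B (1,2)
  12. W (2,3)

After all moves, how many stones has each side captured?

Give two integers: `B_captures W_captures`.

Answer: 2 0

Derivation:
Move 1: B@(1,3) -> caps B=0 W=0
Move 2: W@(0,3) -> caps B=0 W=0
Move 3: B@(1,0) -> caps B=0 W=0
Move 4: W@(0,1) -> caps B=0 W=0
Move 5: B@(3,1) -> caps B=0 W=0
Move 6: W@(2,0) -> caps B=0 W=0
Move 7: B@(3,2) -> caps B=0 W=0
Move 8: W@(3,0) -> caps B=0 W=0
Move 9: B@(2,1) -> caps B=2 W=0
Move 10: W@(1,1) -> caps B=2 W=0
Move 11: B@(1,2) -> caps B=2 W=0
Move 12: W@(2,3) -> caps B=2 W=0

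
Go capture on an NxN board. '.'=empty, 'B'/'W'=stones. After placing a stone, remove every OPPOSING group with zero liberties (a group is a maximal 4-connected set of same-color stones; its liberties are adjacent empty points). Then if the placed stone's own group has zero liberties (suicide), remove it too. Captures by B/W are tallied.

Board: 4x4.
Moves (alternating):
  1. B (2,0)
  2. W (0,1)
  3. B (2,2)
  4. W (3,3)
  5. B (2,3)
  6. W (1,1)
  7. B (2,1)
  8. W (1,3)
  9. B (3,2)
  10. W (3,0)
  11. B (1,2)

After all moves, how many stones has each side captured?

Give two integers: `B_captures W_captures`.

Answer: 1 0

Derivation:
Move 1: B@(2,0) -> caps B=0 W=0
Move 2: W@(0,1) -> caps B=0 W=0
Move 3: B@(2,2) -> caps B=0 W=0
Move 4: W@(3,3) -> caps B=0 W=0
Move 5: B@(2,3) -> caps B=0 W=0
Move 6: W@(1,1) -> caps B=0 W=0
Move 7: B@(2,1) -> caps B=0 W=0
Move 8: W@(1,3) -> caps B=0 W=0
Move 9: B@(3,2) -> caps B=1 W=0
Move 10: W@(3,0) -> caps B=1 W=0
Move 11: B@(1,2) -> caps B=1 W=0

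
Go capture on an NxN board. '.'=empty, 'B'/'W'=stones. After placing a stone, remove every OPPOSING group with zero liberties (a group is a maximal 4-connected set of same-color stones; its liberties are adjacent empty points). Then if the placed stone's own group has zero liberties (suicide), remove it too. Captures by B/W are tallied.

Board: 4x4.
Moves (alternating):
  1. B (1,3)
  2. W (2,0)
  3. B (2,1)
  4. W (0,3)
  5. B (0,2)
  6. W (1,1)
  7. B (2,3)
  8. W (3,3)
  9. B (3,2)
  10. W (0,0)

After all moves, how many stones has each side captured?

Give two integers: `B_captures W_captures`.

Answer: 2 0

Derivation:
Move 1: B@(1,3) -> caps B=0 W=0
Move 2: W@(2,0) -> caps B=0 W=0
Move 3: B@(2,1) -> caps B=0 W=0
Move 4: W@(0,3) -> caps B=0 W=0
Move 5: B@(0,2) -> caps B=1 W=0
Move 6: W@(1,1) -> caps B=1 W=0
Move 7: B@(2,3) -> caps B=1 W=0
Move 8: W@(3,3) -> caps B=1 W=0
Move 9: B@(3,2) -> caps B=2 W=0
Move 10: W@(0,0) -> caps B=2 W=0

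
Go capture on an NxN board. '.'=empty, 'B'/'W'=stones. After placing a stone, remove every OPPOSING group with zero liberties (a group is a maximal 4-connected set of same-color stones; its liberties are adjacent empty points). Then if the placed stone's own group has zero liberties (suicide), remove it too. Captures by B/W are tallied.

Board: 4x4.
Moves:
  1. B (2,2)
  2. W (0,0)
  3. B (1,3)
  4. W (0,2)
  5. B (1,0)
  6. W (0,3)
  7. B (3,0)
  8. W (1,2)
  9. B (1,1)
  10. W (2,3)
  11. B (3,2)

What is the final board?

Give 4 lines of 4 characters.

Move 1: B@(2,2) -> caps B=0 W=0
Move 2: W@(0,0) -> caps B=0 W=0
Move 3: B@(1,3) -> caps B=0 W=0
Move 4: W@(0,2) -> caps B=0 W=0
Move 5: B@(1,0) -> caps B=0 W=0
Move 6: W@(0,3) -> caps B=0 W=0
Move 7: B@(3,0) -> caps B=0 W=0
Move 8: W@(1,2) -> caps B=0 W=0
Move 9: B@(1,1) -> caps B=0 W=0
Move 10: W@(2,3) -> caps B=0 W=1
Move 11: B@(3,2) -> caps B=0 W=1

Answer: W.WW
BBW.
..BW
B.B.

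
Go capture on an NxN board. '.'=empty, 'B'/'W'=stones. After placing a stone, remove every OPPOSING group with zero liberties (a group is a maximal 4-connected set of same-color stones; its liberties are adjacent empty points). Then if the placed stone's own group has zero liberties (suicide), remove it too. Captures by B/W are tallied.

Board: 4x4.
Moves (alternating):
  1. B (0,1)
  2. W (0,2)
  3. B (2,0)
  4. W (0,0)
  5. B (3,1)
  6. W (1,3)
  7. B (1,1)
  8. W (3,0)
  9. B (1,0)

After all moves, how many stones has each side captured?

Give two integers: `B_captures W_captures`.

Move 1: B@(0,1) -> caps B=0 W=0
Move 2: W@(0,2) -> caps B=0 W=0
Move 3: B@(2,0) -> caps B=0 W=0
Move 4: W@(0,0) -> caps B=0 W=0
Move 5: B@(3,1) -> caps B=0 W=0
Move 6: W@(1,3) -> caps B=0 W=0
Move 7: B@(1,1) -> caps B=0 W=0
Move 8: W@(3,0) -> caps B=0 W=0
Move 9: B@(1,0) -> caps B=1 W=0

Answer: 1 0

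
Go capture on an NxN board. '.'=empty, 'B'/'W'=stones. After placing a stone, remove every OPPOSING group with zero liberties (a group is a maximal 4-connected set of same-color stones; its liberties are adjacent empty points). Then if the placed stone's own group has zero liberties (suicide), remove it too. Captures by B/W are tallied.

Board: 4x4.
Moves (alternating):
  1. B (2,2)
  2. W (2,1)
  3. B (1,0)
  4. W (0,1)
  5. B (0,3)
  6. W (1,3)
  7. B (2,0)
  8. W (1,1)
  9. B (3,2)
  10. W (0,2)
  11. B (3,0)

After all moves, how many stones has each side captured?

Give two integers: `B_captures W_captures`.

Move 1: B@(2,2) -> caps B=0 W=0
Move 2: W@(2,1) -> caps B=0 W=0
Move 3: B@(1,0) -> caps B=0 W=0
Move 4: W@(0,1) -> caps B=0 W=0
Move 5: B@(0,3) -> caps B=0 W=0
Move 6: W@(1,3) -> caps B=0 W=0
Move 7: B@(2,0) -> caps B=0 W=0
Move 8: W@(1,1) -> caps B=0 W=0
Move 9: B@(3,2) -> caps B=0 W=0
Move 10: W@(0,2) -> caps B=0 W=1
Move 11: B@(3,0) -> caps B=0 W=1

Answer: 0 1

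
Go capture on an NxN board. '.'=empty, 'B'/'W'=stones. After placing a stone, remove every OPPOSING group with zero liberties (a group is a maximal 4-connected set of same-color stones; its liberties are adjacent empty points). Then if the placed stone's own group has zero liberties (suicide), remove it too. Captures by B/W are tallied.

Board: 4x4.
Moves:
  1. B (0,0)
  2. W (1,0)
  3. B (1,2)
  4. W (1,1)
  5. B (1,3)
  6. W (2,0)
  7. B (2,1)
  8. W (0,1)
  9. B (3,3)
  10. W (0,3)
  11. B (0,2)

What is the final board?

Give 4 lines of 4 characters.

Answer: .WB.
WWBB
WB..
...B

Derivation:
Move 1: B@(0,0) -> caps B=0 W=0
Move 2: W@(1,0) -> caps B=0 W=0
Move 3: B@(1,2) -> caps B=0 W=0
Move 4: W@(1,1) -> caps B=0 W=0
Move 5: B@(1,3) -> caps B=0 W=0
Move 6: W@(2,0) -> caps B=0 W=0
Move 7: B@(2,1) -> caps B=0 W=0
Move 8: W@(0,1) -> caps B=0 W=1
Move 9: B@(3,3) -> caps B=0 W=1
Move 10: W@(0,3) -> caps B=0 W=1
Move 11: B@(0,2) -> caps B=1 W=1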